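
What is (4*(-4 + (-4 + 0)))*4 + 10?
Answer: -118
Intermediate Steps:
(4*(-4 + (-4 + 0)))*4 + 10 = (4*(-4 - 4))*4 + 10 = (4*(-8))*4 + 10 = -32*4 + 10 = -128 + 10 = -118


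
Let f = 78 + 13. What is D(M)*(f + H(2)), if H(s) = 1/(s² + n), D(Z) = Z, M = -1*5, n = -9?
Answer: -454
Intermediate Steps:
M = -5
H(s) = 1/(-9 + s²) (H(s) = 1/(s² - 9) = 1/(-9 + s²))
f = 91
D(M)*(f + H(2)) = -5*(91 + 1/(-9 + 2²)) = -5*(91 + 1/(-9 + 4)) = -5*(91 + 1/(-5)) = -5*(91 - ⅕) = -5*454/5 = -454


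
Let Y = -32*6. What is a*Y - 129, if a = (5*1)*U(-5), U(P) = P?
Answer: 4671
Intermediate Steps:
Y = -192
a = -25 (a = (5*1)*(-5) = 5*(-5) = -25)
a*Y - 129 = -25*(-192) - 129 = 4800 - 129 = 4671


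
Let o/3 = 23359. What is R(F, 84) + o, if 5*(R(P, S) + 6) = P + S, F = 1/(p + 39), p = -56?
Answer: 5957462/85 ≈ 70088.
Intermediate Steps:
o = 70077 (o = 3*23359 = 70077)
F = -1/17 (F = 1/(-56 + 39) = 1/(-17) = -1/17 ≈ -0.058824)
R(P, S) = -6 + P/5 + S/5 (R(P, S) = -6 + (P + S)/5 = -6 + (P/5 + S/5) = -6 + P/5 + S/5)
R(F, 84) + o = (-6 + (⅕)*(-1/17) + (⅕)*84) + 70077 = (-6 - 1/85 + 84/5) + 70077 = 917/85 + 70077 = 5957462/85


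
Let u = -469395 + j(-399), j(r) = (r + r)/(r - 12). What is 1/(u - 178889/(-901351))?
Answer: -123485087/57963018145206 ≈ -2.1304e-6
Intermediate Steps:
j(r) = 2*r/(-12 + r) (j(r) = (2*r)/(-12 + r) = 2*r/(-12 + r))
u = -64306849/137 (u = -469395 + 2*(-399)/(-12 - 399) = -469395 + 2*(-399)/(-411) = -469395 + 2*(-399)*(-1/411) = -469395 + 266/137 = -64306849/137 ≈ -4.6939e+5)
1/(u - 178889/(-901351)) = 1/(-64306849/137 - 178889/(-901351)) = 1/(-64306849/137 - 178889*(-1/901351)) = 1/(-64306849/137 + 178889/901351) = 1/(-57963018145206/123485087) = -123485087/57963018145206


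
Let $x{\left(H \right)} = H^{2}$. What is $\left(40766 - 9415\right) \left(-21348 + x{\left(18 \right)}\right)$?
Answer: $-659123424$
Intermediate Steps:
$\left(40766 - 9415\right) \left(-21348 + x{\left(18 \right)}\right) = \left(40766 - 9415\right) \left(-21348 + 18^{2}\right) = 31351 \left(-21348 + 324\right) = 31351 \left(-21024\right) = -659123424$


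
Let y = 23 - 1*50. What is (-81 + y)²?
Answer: 11664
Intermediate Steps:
y = -27 (y = 23 - 50 = -27)
(-81 + y)² = (-81 - 27)² = (-108)² = 11664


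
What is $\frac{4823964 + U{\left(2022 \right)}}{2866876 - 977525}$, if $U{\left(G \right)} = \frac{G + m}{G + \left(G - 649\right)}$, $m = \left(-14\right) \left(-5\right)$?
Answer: $\frac{16377359872}{6414346645} \approx 2.5532$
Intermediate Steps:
$m = 70$
$U{\left(G \right)} = \frac{70 + G}{-649 + 2 G}$ ($U{\left(G \right)} = \frac{G + 70}{G + \left(G - 649\right)} = \frac{70 + G}{G + \left(-649 + G\right)} = \frac{70 + G}{-649 + 2 G}$)
$\frac{4823964 + U{\left(2022 \right)}}{2866876 - 977525} = \frac{4823964 + \frac{70 + 2022}{-649 + 2 \cdot 2022}}{2866876 - 977525} = \frac{4823964 + \frac{1}{-649 + 4044} \cdot 2092}{1889351} = \left(4823964 + \frac{1}{3395} \cdot 2092\right) \frac{1}{1889351} = \left(4823964 + \frac{2092}{3395}\right) \frac{1}{1889351} = \frac{16377359872}{3395} \cdot \frac{1}{1889351} = \frac{16377359872}{6414346645}$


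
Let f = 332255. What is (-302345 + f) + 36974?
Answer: 66884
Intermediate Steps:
(-302345 + f) + 36974 = (-302345 + 332255) + 36974 = 29910 + 36974 = 66884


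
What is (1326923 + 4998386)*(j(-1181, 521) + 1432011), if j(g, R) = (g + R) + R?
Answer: 9057032848448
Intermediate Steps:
j(g, R) = g + 2*R (j(g, R) = (R + g) + R = g + 2*R)
(1326923 + 4998386)*(j(-1181, 521) + 1432011) = (1326923 + 4998386)*((-1181 + 2*521) + 1432011) = 6325309*((-1181 + 1042) + 1432011) = 6325309*(-139 + 1432011) = 6325309*1431872 = 9057032848448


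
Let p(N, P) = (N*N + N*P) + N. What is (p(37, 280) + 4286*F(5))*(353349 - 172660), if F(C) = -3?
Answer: -197312388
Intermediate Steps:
p(N, P) = N + N² + N*P (p(N, P) = (N² + N*P) + N = N + N² + N*P)
(p(37, 280) + 4286*F(5))*(353349 - 172660) = (37*(1 + 37 + 280) + 4286*(-3))*(353349 - 172660) = (37*318 - 12858)*180689 = (11766 - 12858)*180689 = -1092*180689 = -197312388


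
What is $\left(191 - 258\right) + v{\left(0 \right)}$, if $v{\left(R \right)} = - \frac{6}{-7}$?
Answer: $- \frac{463}{7} \approx -66.143$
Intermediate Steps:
$v{\left(R \right)} = \frac{6}{7}$ ($v{\left(R \right)} = \left(-6\right) \left(- \frac{1}{7}\right) = \frac{6}{7}$)
$\left(191 - 258\right) + v{\left(0 \right)} = \left(191 - 258\right) + \frac{6}{7} = -67 + \frac{6}{7} = - \frac{463}{7}$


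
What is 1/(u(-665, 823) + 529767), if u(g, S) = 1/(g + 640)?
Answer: 25/13244174 ≈ 1.8876e-6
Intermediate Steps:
u(g, S) = 1/(640 + g)
1/(u(-665, 823) + 529767) = 1/(1/(640 - 665) + 529767) = 1/(1/(-25) + 529767) = 1/(-1/25 + 529767) = 1/(13244174/25) = 25/13244174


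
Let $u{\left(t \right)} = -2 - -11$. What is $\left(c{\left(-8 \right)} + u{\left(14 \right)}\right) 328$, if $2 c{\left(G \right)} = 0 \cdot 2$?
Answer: $2952$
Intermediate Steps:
$u{\left(t \right)} = 9$ ($u{\left(t \right)} = -2 + 11 = 9$)
$c{\left(G \right)} = 0$ ($c{\left(G \right)} = \frac{0 \cdot 2}{2} = \frac{1}{2} \cdot 0 = 0$)
$\left(c{\left(-8 \right)} + u{\left(14 \right)}\right) 328 = \left(0 + 9\right) 328 = 9 \cdot 328 = 2952$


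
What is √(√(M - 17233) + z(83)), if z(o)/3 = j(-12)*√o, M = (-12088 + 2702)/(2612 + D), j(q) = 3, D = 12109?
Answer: √(1950370569*√83 + 14721*I*√3734664395259)/14721 ≈ 10.881 + 6.0326*I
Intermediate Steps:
M = -9386/14721 (M = (-12088 + 2702)/(2612 + 12109) = -9386/14721 ≈ -0.63759)
z(o) = 9*√o (z(o) = 3*(3*√o) = 9*√o)
√(√(M - 17233) + z(83)) = √(√(-9386/14721 - 17233) + 9*√83) = √(√(-253696379/14721) + 9*√83) = √(I*√3734664395259/14721 + 9*√83) = √(9*√83 + I*√3734664395259/14721)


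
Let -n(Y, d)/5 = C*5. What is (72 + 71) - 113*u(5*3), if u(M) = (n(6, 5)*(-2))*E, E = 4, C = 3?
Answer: -67657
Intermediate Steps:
n(Y, d) = -75 (n(Y, d) = -15*5 = -5*15 = -75)
u(M) = 600 (u(M) = -75*(-2)*4 = 150*4 = 600)
(72 + 71) - 113*u(5*3) = (72 + 71) - 113*600 = 143 - 67800 = -67657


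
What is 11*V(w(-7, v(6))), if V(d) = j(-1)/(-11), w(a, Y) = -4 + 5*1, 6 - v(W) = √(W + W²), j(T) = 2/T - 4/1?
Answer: 6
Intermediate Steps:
j(T) = -4 + 2/T (j(T) = 2/T - 4*1 = 2/T - 4 = -4 + 2/T)
v(W) = 6 - √(W + W²)
w(a, Y) = 1 (w(a, Y) = -4 + 5 = 1)
V(d) = 6/11 (V(d) = (-4 + 2/(-1))/(-11) = (-4 + 2*(-1))*(-1/11) = (-4 - 2)*(-1/11) = -6*(-1/11) = 6/11)
11*V(w(-7, v(6))) = 11*(6/11) = 6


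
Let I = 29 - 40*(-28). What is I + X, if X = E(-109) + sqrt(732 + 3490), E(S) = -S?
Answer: 1258 + sqrt(4222) ≈ 1323.0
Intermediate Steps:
I = 1149 (I = 29 + 1120 = 1149)
X = 109 + sqrt(4222) (X = -1*(-109) + sqrt(732 + 3490) = 109 + sqrt(4222) ≈ 173.98)
I + X = 1149 + (109 + sqrt(4222)) = 1258 + sqrt(4222)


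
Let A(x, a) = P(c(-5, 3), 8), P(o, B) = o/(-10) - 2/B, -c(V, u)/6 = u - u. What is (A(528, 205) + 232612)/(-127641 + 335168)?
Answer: 930447/830108 ≈ 1.1209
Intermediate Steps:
c(V, u) = 0 (c(V, u) = -6*(u - u) = -6*0 = 0)
P(o, B) = -2/B - o/10 (P(o, B) = o*(-⅒) - 2/B = -o/10 - 2/B = -2/B - o/10)
A(x, a) = -¼ (A(x, a) = -2/8 - ⅒*0 = -2*⅛ + 0 = -¼ + 0 = -¼)
(A(528, 205) + 232612)/(-127641 + 335168) = (-¼ + 232612)/(-127641 + 335168) = (930447/4)/207527 = (930447/4)*(1/207527) = 930447/830108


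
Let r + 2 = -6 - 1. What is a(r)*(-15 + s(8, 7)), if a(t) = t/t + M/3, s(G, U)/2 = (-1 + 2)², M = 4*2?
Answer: -143/3 ≈ -47.667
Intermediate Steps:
M = 8
r = -9 (r = -2 + (-6 - 1) = -2 - 7 = -9)
s(G, U) = 2 (s(G, U) = 2*(-1 + 2)² = 2*1² = 2*1 = 2)
a(t) = 11/3 (a(t) = t/t + 8/3 = 1 + 8*(⅓) = 1 + 8/3 = 11/3)
a(r)*(-15 + s(8, 7)) = 11*(-15 + 2)/3 = (11/3)*(-13) = -143/3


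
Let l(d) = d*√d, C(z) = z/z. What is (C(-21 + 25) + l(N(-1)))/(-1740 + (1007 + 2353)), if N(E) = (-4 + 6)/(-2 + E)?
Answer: 1/1620 - I*√6/7290 ≈ 0.00061728 - 0.00033601*I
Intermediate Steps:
C(z) = 1
N(E) = 2/(-2 + E)
l(d) = d^(3/2)
(C(-21 + 25) + l(N(-1)))/(-1740 + (1007 + 2353)) = (1 + (2/(-2 - 1))^(3/2))/(-1740 + (1007 + 2353)) = (1 + (2/(-3))^(3/2))/(-1740 + 3360) = (1 + (2*(-⅓))^(3/2))/1620 = (1 + (-⅔)^(3/2))*(1/1620) = (1 - 2*I*√6/9)*(1/1620) = 1/1620 - I*√6/7290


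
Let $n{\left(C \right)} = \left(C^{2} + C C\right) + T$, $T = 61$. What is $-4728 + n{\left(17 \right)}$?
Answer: $-4089$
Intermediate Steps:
$n{\left(C \right)} = 61 + 2 C^{2}$ ($n{\left(C \right)} = \left(C^{2} + C C\right) + 61 = \left(C^{2} + C^{2}\right) + 61 = 2 C^{2} + 61 = 61 + 2 C^{2}$)
$-4728 + n{\left(17 \right)} = -4728 + \left(61 + 2 \cdot 17^{2}\right) = -4728 + \left(61 + 2 \cdot 289\right) = -4728 + \left(61 + 578\right) = -4728 + 639 = -4089$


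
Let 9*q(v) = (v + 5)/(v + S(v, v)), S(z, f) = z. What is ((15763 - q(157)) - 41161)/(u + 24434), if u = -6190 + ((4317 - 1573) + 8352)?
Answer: -88611/102364 ≈ -0.86565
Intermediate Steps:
q(v) = (5 + v)/(18*v) (q(v) = ((v + 5)/(v + v))/9 = ((5 + v)/((2*v)))/9 = ((5 + v)*(1/(2*v)))/9 = ((5 + v)/(2*v))/9 = (5 + v)/(18*v))
u = 4906 (u = -6190 + (2744 + 8352) = -6190 + 11096 = 4906)
((15763 - q(157)) - 41161)/(u + 24434) = ((15763 - (5 + 157)/(18*157)) - 41161)/(4906 + 24434) = ((15763 - 162/(18*157)) - 41161)/29340 = ((15763 - 1*9/157) - 41161)*(1/29340) = ((15763 - 9/157) - 41161)*(1/29340) = (2474782/157 - 41161)*(1/29340) = -3987495/157*1/29340 = -88611/102364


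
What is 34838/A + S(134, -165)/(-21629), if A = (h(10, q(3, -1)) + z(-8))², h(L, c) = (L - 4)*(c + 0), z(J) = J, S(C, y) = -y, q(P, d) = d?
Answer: 376739381/2119642 ≈ 177.74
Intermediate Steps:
h(L, c) = c*(-4 + L) (h(L, c) = (-4 + L)*c = c*(-4 + L))
A = 196 (A = (-(-4 + 10) - 8)² = (-1*6 - 8)² = (-6 - 8)² = (-14)² = 196)
34838/A + S(134, -165)/(-21629) = 34838/196 - 1*(-165)/(-21629) = 34838*(1/196) + 165*(-1/21629) = 17419/98 - 165/21629 = 376739381/2119642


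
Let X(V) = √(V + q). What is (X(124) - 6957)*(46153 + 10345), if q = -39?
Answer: -393056586 + 56498*√85 ≈ -3.9254e+8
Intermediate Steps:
X(V) = √(-39 + V) (X(V) = √(V - 39) = √(-39 + V))
(X(124) - 6957)*(46153 + 10345) = (√(-39 + 124) - 6957)*(46153 + 10345) = (√85 - 6957)*56498 = (-6957 + √85)*56498 = -393056586 + 56498*√85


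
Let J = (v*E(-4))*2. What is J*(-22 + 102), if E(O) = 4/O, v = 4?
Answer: -640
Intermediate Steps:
J = -8 (J = (4*(4/(-4)))*2 = (4*(4*(-¼)))*2 = (4*(-1))*2 = -4*2 = -8)
J*(-22 + 102) = -8*(-22 + 102) = -8*80 = -640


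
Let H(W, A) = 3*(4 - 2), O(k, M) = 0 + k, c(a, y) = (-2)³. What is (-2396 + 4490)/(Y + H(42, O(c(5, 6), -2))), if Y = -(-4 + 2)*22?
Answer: 1047/25 ≈ 41.880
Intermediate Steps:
c(a, y) = -8
O(k, M) = k
H(W, A) = 6 (H(W, A) = 3*2 = 6)
Y = 44 (Y = -1*(-2)*22 = 2*22 = 44)
(-2396 + 4490)/(Y + H(42, O(c(5, 6), -2))) = (-2396 + 4490)/(44 + 6) = 2094/50 = 2094*(1/50) = 1047/25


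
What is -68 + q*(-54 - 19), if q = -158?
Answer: 11466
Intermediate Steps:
-68 + q*(-54 - 19) = -68 - 158*(-54 - 19) = -68 - 158*(-73) = -68 + 11534 = 11466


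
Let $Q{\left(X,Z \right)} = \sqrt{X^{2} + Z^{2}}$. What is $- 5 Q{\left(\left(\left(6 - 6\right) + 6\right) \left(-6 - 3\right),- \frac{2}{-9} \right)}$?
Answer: $- \frac{50 \sqrt{2362}}{9} \approx -270.0$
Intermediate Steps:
$- 5 Q{\left(\left(\left(6 - 6\right) + 6\right) \left(-6 - 3\right),- \frac{2}{-9} \right)} = - 5 \sqrt{\left(\left(\left(6 - 6\right) + 6\right) \left(-6 - 3\right)\right)^{2} + \left(- \frac{2}{-9}\right)^{2}} = - 5 \sqrt{\left(\left(\left(6 - 6\right) + 6\right) \left(-9\right)\right)^{2} + \left(\left(-2\right) \left(- \frac{1}{9}\right)\right)^{2}} = - 5 \sqrt{\left(\left(0 + 6\right) \left(-9\right)\right)^{2} + \left(\frac{2}{9}\right)^{2}} = - 5 \sqrt{\left(6 \left(-9\right)\right)^{2} + \frac{4}{81}} = - 5 \sqrt{\left(-54\right)^{2} + \frac{4}{81}} = - 5 \sqrt{2916 + \frac{4}{81}} = - 5 \sqrt{\frac{236200}{81}} = - 5 \frac{10 \sqrt{2362}}{9} = - \frac{50 \sqrt{2362}}{9}$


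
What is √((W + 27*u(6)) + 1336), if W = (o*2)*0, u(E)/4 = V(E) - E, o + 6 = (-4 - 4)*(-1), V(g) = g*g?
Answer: 4*√286 ≈ 67.646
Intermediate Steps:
V(g) = g²
o = 2 (o = -6 + (-4 - 4)*(-1) = -6 - 8*(-1) = -6 + 8 = 2)
u(E) = -4*E + 4*E² (u(E) = 4*(E² - E) = -4*E + 4*E²)
W = 0 (W = (2*2)*0 = 4*0 = 0)
√((W + 27*u(6)) + 1336) = √((0 + 27*(4*6*(-1 + 6))) + 1336) = √((0 + 27*(4*6*5)) + 1336) = √((0 + 27*120) + 1336) = √((0 + 3240) + 1336) = √(3240 + 1336) = √4576 = 4*√286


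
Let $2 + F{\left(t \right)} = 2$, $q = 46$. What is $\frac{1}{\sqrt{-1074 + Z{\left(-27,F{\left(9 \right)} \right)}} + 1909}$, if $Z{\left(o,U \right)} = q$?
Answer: $\frac{1909}{3645309} - \frac{2 i \sqrt{257}}{3645309} \approx 0.00052369 - 8.7955 \cdot 10^{-6} i$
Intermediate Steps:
$F{\left(t \right)} = 0$ ($F{\left(t \right)} = -2 + 2 = 0$)
$Z{\left(o,U \right)} = 46$
$\frac{1}{\sqrt{-1074 + Z{\left(-27,F{\left(9 \right)} \right)}} + 1909} = \frac{1}{\sqrt{-1074 + 46} + 1909} = \frac{1}{\sqrt{-1028} + 1909} = \frac{1}{2 i \sqrt{257} + 1909} = \frac{1}{1909 + 2 i \sqrt{257}}$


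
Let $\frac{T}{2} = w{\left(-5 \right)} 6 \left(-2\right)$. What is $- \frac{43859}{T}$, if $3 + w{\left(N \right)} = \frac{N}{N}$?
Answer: $- \frac{43859}{48} \approx -913.73$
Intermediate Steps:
$w{\left(N \right)} = -2$ ($w{\left(N \right)} = -3 + \frac{N}{N} = -3 + 1 = -2$)
$T = 48$ ($T = 2 \left(-2\right) 6 \left(-2\right) = 2 \left(\left(-12\right) \left(-2\right)\right) = 2 \cdot 24 = 48$)
$- \frac{43859}{T} = - \frac{43859}{48}$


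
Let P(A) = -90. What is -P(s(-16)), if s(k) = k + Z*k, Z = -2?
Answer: 90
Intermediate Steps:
s(k) = -k (s(k) = k - 2*k = -k)
-P(s(-16)) = -1*(-90) = 90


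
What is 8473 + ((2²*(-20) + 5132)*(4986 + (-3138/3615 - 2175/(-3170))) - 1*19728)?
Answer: 9617273737531/381985 ≈ 2.5177e+7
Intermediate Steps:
8473 + ((2²*(-20) + 5132)*(4986 + (-3138/3615 - 2175/(-3170))) - 1*19728) = 8473 + ((4*(-20) + 5132)*(4986 + (-3138*1/3615 - 2175*(-1/3170))) - 19728) = 8473 + ((-80 + 5132)*(4986 + (-1046/1205 + 435/634)) - 19728) = 8473 + (5052*(4986 - 138989/763970) - 19728) = 8473 + (5052*(3809015431/763970) - 19728) = 8473 + (9621572978706/381985 - 19728) = 8473 + 9614037178626/381985 = 9617273737531/381985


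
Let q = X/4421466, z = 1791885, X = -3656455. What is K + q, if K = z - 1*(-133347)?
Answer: 8512344173657/4421466 ≈ 1.9252e+6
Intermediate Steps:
K = 1925232 (K = 1791885 - 1*(-133347) = 1791885 + 133347 = 1925232)
q = -3656455/4421466 ≈ -0.82698
K + q = 1925232 - 3656455/4421466 = 8512344173657/4421466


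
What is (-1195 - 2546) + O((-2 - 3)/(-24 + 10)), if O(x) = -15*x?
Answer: -52449/14 ≈ -3746.4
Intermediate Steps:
(-1195 - 2546) + O((-2 - 3)/(-24 + 10)) = (-1195 - 2546) - 15*(-2 - 3)/(-24 + 10) = -3741 - (-75)/(-14) = -3741 - (-75)*(-1)/14 = -3741 - 15*5/14 = -3741 - 75/14 = -52449/14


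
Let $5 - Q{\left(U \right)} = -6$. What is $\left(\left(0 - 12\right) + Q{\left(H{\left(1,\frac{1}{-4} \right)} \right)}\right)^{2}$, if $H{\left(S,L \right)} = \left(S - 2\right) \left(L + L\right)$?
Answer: $1$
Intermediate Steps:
$H{\left(S,L \right)} = 2 L \left(-2 + S\right)$ ($H{\left(S,L \right)} = \left(-2 + S\right) 2 L = 2 L \left(-2 + S\right)$)
$Q{\left(U \right)} = 11$ ($Q{\left(U \right)} = 5 - -6 = 5 + 6 = 11$)
$\left(\left(0 - 12\right) + Q{\left(H{\left(1,\frac{1}{-4} \right)} \right)}\right)^{2} = \left(\left(0 - 12\right) + 11\right)^{2} = \left(-12 + 11\right)^{2} = \left(-1\right)^{2} = 1$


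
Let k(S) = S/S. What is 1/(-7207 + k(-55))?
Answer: -1/7206 ≈ -0.00013877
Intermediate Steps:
k(S) = 1
1/(-7207 + k(-55)) = 1/(-7207 + 1) = 1/(-7206) = -1/7206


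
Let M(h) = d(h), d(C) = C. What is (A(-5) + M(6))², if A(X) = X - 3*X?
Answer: 256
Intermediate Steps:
M(h) = h
A(X) = -2*X
(A(-5) + M(6))² = (-2*(-5) + 6)² = (10 + 6)² = 16² = 256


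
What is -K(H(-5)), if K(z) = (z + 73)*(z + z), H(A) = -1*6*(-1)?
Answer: -948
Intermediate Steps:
H(A) = 6 (H(A) = -6*(-1) = 6)
K(z) = 2*z*(73 + z) (K(z) = (73 + z)*(2*z) = 2*z*(73 + z))
-K(H(-5)) = -2*6*(73 + 6) = -2*6*79 = -1*948 = -948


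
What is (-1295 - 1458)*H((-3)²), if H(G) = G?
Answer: -24777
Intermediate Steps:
(-1295 - 1458)*H((-3)²) = (-1295 - 1458)*(-3)² = -2753*9 = -24777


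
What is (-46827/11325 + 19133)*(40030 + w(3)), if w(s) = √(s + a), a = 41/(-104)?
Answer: 578124996796/755 + 36105733*√7046/98150 ≈ 7.6576e+8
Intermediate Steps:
a = -41/104 (a = 41*(-1/104) = -41/104 ≈ -0.39423)
w(s) = √(-41/104 + s) (w(s) = √(s - 41/104) = √(-41/104 + s))
(-46827/11325 + 19133)*(40030 + w(3)) = (-46827/11325 + 19133)*(40030 + √(-1066 + 2704*3)/52) = (-46827*1/11325 + 19133)*(40030 + √(-1066 + 8112)/52) = (-15609/3775 + 19133)*(40030 + √7046/52) = 72211466*(40030 + √7046/52)/3775 = 578124996796/755 + 36105733*√7046/98150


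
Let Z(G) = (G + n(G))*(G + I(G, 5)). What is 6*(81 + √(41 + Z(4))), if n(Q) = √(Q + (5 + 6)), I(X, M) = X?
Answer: 486 + 6*√(73 + 8*√15) ≈ 547.18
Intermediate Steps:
n(Q) = √(11 + Q) (n(Q) = √(Q + 11) = √(11 + Q))
Z(G) = 2*G*(G + √(11 + G)) (Z(G) = (G + √(11 + G))*(G + G) = (G + √(11 + G))*(2*G) = 2*G*(G + √(11 + G)))
6*(81 + √(41 + Z(4))) = 6*(81 + √(41 + 2*4*(4 + √(11 + 4)))) = 6*(81 + √(41 + 2*4*(4 + √15))) = 6*(81 + √(41 + (32 + 8*√15))) = 6*(81 + √(73 + 8*√15)) = 486 + 6*√(73 + 8*√15)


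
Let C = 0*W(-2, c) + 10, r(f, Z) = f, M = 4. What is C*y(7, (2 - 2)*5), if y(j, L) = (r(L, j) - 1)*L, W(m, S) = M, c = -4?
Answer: 0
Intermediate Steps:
W(m, S) = 4
y(j, L) = L*(-1 + L) (y(j, L) = (L - 1)*L = (-1 + L)*L = L*(-1 + L))
C = 10 (C = 0*4 + 10 = 0 + 10 = 10)
C*y(7, (2 - 2)*5) = 10*(((2 - 2)*5)*(-1 + (2 - 2)*5)) = 10*((0*5)*(-1 + 0*5)) = 10*(0*(-1 + 0)) = 10*(0*(-1)) = 10*0 = 0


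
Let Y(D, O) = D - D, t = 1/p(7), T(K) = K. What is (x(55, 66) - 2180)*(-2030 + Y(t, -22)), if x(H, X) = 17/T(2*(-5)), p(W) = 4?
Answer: 4428851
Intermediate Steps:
x(H, X) = -17/10 (x(H, X) = 17/((2*(-5))) = 17/(-10) = 17*(-1/10) = -17/10)
t = 1/4 ≈ 0.25000
Y(D, O) = 0
(x(55, 66) - 2180)*(-2030 + Y(t, -22)) = (-17/10 - 2180)*(-2030 + 0) = -21817/10*(-2030) = 4428851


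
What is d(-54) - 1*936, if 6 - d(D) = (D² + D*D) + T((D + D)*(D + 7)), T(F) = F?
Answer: -11838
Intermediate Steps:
d(D) = 6 - 2*D² - 2*D*(7 + D) (d(D) = 6 - ((D² + D*D) + (D + D)*(D + 7)) = 6 - ((D² + D²) + (2*D)*(7 + D)) = 6 - (2*D² + 2*D*(7 + D)) = 6 + (-2*D² - 2*D*(7 + D)) = 6 - 2*D² - 2*D*(7 + D))
d(-54) - 1*936 = (6 - 14*(-54) - 4*(-54)²) - 1*936 = (6 + 756 - 4*2916) - 936 = (6 + 756 - 11664) - 936 = -10902 - 936 = -11838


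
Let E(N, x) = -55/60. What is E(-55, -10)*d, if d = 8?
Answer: -22/3 ≈ -7.3333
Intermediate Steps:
E(N, x) = -11/12 (E(N, x) = -55*1/60 = -11/12)
E(-55, -10)*d = -11/12*8 = -22/3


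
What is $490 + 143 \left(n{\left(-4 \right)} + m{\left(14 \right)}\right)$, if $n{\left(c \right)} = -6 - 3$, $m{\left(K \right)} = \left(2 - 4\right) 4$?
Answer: $-1941$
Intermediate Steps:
$m{\left(K \right)} = -8$ ($m{\left(K \right)} = \left(-2\right) 4 = -8$)
$n{\left(c \right)} = -9$ ($n{\left(c \right)} = -6 - 3 = -9$)
$490 + 143 \left(n{\left(-4 \right)} + m{\left(14 \right)}\right) = 490 + 143 \left(-9 - 8\right) = 490 + 143 \left(-17\right) = 490 - 2431 = -1941$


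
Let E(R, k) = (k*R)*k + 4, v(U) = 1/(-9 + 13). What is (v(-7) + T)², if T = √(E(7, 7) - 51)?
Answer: 4737/16 + √74 ≈ 304.67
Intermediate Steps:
v(U) = ¼ (v(U) = 1/4 = ¼)
E(R, k) = 4 + R*k² (E(R, k) = (R*k)*k + 4 = R*k² + 4 = 4 + R*k²)
T = 2*√74 (T = √((4 + 7*7²) - 51) = √((4 + 7*49) - 51) = √((4 + 343) - 51) = √(347 - 51) = √296 = 2*√74 ≈ 17.205)
(v(-7) + T)² = (¼ + 2*√74)²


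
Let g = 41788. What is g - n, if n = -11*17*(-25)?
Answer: 37113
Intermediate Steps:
n = 4675 (n = -187*(-25) = 4675)
g - n = 41788 - 1*4675 = 41788 - 4675 = 37113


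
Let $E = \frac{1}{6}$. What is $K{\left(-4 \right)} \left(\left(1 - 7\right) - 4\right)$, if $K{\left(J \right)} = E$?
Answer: $- \frac{5}{3} \approx -1.6667$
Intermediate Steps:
$E = \frac{1}{6} \approx 0.16667$
$K{\left(J \right)} = \frac{1}{6}$
$K{\left(-4 \right)} \left(\left(1 - 7\right) - 4\right) = \frac{\left(1 - 7\right) - 4}{6} = \frac{-6 - 4}{6} = \frac{1}{6} \left(-10\right) = - \frac{5}{3}$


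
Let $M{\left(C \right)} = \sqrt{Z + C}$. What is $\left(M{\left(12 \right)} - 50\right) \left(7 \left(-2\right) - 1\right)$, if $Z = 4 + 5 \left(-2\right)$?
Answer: $750 - 15 \sqrt{6} \approx 713.26$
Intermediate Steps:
$Z = -6$ ($Z = 4 - 10 = -6$)
$M{\left(C \right)} = \sqrt{-6 + C}$
$\left(M{\left(12 \right)} - 50\right) \left(7 \left(-2\right) - 1\right) = \left(\sqrt{-6 + 12} - 50\right) \left(7 \left(-2\right) - 1\right) = \left(\sqrt{6} - 50\right) \left(-14 - 1\right) = \left(-50 + \sqrt{6}\right) \left(-15\right) = 750 - 15 \sqrt{6}$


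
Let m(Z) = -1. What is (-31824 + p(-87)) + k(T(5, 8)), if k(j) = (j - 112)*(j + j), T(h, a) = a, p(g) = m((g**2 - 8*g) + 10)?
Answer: -33489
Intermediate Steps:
p(g) = -1
k(j) = 2*j*(-112 + j) (k(j) = (-112 + j)*(2*j) = 2*j*(-112 + j))
(-31824 + p(-87)) + k(T(5, 8)) = (-31824 - 1) + 2*8*(-112 + 8) = -31825 + 2*8*(-104) = -31825 - 1664 = -33489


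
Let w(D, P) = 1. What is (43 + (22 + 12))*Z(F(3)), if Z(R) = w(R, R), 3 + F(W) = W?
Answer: 77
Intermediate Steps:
F(W) = -3 + W
Z(R) = 1
(43 + (22 + 12))*Z(F(3)) = (43 + (22 + 12))*1 = (43 + 34)*1 = 77*1 = 77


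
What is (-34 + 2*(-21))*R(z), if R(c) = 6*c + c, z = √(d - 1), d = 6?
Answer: -532*√5 ≈ -1189.6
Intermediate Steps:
z = √5 (z = √(6 - 1) = √5 ≈ 2.2361)
R(c) = 7*c
(-34 + 2*(-21))*R(z) = (-34 + 2*(-21))*(7*√5) = (-34 - 42)*(7*√5) = -532*√5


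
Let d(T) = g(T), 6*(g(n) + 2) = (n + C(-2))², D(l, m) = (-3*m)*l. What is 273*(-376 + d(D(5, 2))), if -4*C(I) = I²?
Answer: -118937/2 ≈ -59469.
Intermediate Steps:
D(l, m) = -3*l*m
C(I) = -I²/4
g(n) = -2 + (-1 + n)²/6 (g(n) = -2 + (n - ¼*(-2)²)²/6 = -2 + (n - ¼*4)²/6 = -2 + (n - 1)²/6 = -2 + (-1 + n)²/6)
d(T) = -2 + (-1 + T)²/6
273*(-376 + d(D(5, 2))) = 273*(-376 + (-2 + (-1 - 3*5*2)²/6)) = 273*(-376 + (-2 + (-1 - 30)²/6)) = 273*(-376 + (-2 + (⅙)*(-31)²)) = 273*(-376 + (-2 + (⅙)*961)) = 273*(-376 + (-2 + 961/6)) = 273*(-376 + 949/6) = 273*(-1307/6) = -118937/2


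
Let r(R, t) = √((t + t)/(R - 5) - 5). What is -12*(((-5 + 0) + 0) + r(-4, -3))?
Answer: 60 - 4*I*√39 ≈ 60.0 - 24.98*I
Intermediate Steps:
r(R, t) = √(-5 + 2*t/(-5 + R)) (r(R, t) = √((2*t)/(-5 + R) - 5) = √(2*t/(-5 + R) - 5) = √(-5 + 2*t/(-5 + R)))
-12*(((-5 + 0) + 0) + r(-4, -3)) = -12*(((-5 + 0) + 0) + √((25 - 5*(-4) + 2*(-3))/(-5 - 4))) = -12*((-5 + 0) + √((25 + 20 - 6)/(-9))) = -12*(-5 + √(-⅑*39)) = -12*(-5 + √(-13/3)) = -12*(-5 + I*√39/3) = 60 - 4*I*√39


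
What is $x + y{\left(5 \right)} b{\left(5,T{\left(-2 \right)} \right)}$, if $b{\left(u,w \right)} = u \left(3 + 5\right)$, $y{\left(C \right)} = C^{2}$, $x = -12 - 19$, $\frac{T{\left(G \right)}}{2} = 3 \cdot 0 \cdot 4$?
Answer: $969$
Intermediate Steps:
$T{\left(G \right)} = 0$ ($T{\left(G \right)} = 2 \cdot 3 \cdot 0 \cdot 4 = 2 \cdot 0 \cdot 4 = 2 \cdot 0 = 0$)
$x = -31$ ($x = -12 - 19 = -31$)
$b{\left(u,w \right)} = 8 u$ ($b{\left(u,w \right)} = u 8 = 8 u$)
$x + y{\left(5 \right)} b{\left(5,T{\left(-2 \right)} \right)} = -31 + 5^{2} \cdot 8 \cdot 5 = -31 + 25 \cdot 40 = -31 + 1000 = 969$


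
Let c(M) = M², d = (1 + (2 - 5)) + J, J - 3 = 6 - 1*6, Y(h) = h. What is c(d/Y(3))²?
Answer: 1/81 ≈ 0.012346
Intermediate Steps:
J = 3 (J = 3 + (6 - 1*6) = 3 + (6 - 6) = 3 + 0 = 3)
d = 1 (d = (1 + (2 - 5)) + 3 = (1 - 3) + 3 = -2 + 3 = 1)
c(d/Y(3))² = ((1/3)²)² = ((1*(⅓))²)² = ((⅓)²)² = (⅑)² = 1/81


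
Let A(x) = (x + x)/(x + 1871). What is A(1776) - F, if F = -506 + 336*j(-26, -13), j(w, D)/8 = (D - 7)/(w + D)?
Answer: -41318098/47411 ≈ -871.49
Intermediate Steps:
A(x) = 2*x/(1871 + x) (A(x) = (2*x)/(1871 + x) = 2*x/(1871 + x))
j(w, D) = 8*(-7 + D)/(D + w) (j(w, D) = 8*((D - 7)/(w + D)) = 8*((-7 + D)/(D + w)) = 8*(-7 + D)/(D + w))
F = 11342/13 (F = -506 + 336*(8*(-7 - 13)/(-13 - 26)) = -506 + 336*(8*(-20)/(-39)) = -506 + 336*(8*(-1/39)*(-20)) = -506 + 336*(160/39) = -506 + 17920/13 = 11342/13 ≈ 872.46)
A(1776) - F = 2*1776/(1871 + 1776) - 1*11342/13 = 2*1776/3647 - 11342/13 = 2*1776*(1/3647) - 11342/13 = 3552/3647 - 11342/13 = -41318098/47411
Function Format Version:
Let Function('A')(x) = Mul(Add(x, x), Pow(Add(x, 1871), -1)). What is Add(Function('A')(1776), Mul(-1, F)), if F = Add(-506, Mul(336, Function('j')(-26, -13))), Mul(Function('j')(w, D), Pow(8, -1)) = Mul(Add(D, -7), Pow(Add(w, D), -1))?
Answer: Rational(-41318098, 47411) ≈ -871.49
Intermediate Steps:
Function('A')(x) = Mul(2, x, Pow(Add(1871, x), -1)) (Function('A')(x) = Mul(Mul(2, x), Pow(Add(1871, x), -1)) = Mul(2, x, Pow(Add(1871, x), -1)))
Function('j')(w, D) = Mul(8, Pow(Add(D, w), -1), Add(-7, D)) (Function('j')(w, D) = Mul(8, Mul(Add(D, -7), Pow(Add(w, D), -1))) = Mul(8, Mul(Add(-7, D), Pow(Add(D, w), -1))) = Mul(8, Mul(Pow(Add(D, w), -1), Add(-7, D))) = Mul(8, Pow(Add(D, w), -1), Add(-7, D)))
F = Rational(11342, 13) (F = Add(-506, Mul(336, Mul(8, Pow(Add(-13, -26), -1), Add(-7, -13)))) = Add(-506, Mul(336, Mul(8, Pow(-39, -1), -20))) = Add(-506, Mul(336, Mul(8, Rational(-1, 39), -20))) = Add(-506, Mul(336, Rational(160, 39))) = Add(-506, Rational(17920, 13)) = Rational(11342, 13) ≈ 872.46)
Add(Function('A')(1776), Mul(-1, F)) = Add(Mul(2, 1776, Pow(Add(1871, 1776), -1)), Mul(-1, Rational(11342, 13))) = Add(Mul(2, 1776, Pow(3647, -1)), Rational(-11342, 13)) = Add(Mul(2, 1776, Rational(1, 3647)), Rational(-11342, 13)) = Add(Rational(3552, 3647), Rational(-11342, 13)) = Rational(-41318098, 47411)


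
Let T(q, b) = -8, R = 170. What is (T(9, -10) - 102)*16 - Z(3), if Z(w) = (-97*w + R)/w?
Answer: -5159/3 ≈ -1719.7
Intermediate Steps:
Z(w) = (170 - 97*w)/w (Z(w) = (-97*w + 170)/w = (170 - 97*w)/w)
(T(9, -10) - 102)*16 - Z(3) = (-8 - 102)*16 - (-97 + 170/3) = -110*16 - (-97 + 170*(⅓)) = -1760 - (-97 + 170/3) = -1760 - 1*(-121/3) = -1760 + 121/3 = -5159/3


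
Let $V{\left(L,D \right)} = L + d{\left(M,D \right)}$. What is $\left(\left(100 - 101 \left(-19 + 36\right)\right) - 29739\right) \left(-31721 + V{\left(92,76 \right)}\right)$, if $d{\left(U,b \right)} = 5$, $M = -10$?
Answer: $991602144$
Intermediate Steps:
$V{\left(L,D \right)} = 5 + L$ ($V{\left(L,D \right)} = L + 5 = 5 + L$)
$\left(\left(100 - 101 \left(-19 + 36\right)\right) - 29739\right) \left(-31721 + V{\left(92,76 \right)}\right) = \left(\left(100 - 101 \left(-19 + 36\right)\right) - 29739\right) \left(-31721 + \left(5 + 92\right)\right) = \left(\left(100 - 1717\right) - 29739\right) \left(-31721 + 97\right) = \left(\left(100 - 1717\right) - 29739\right) \left(-31624\right) = \left(-1617 - 29739\right) \left(-31624\right) = \left(-31356\right) \left(-31624\right) = 991602144$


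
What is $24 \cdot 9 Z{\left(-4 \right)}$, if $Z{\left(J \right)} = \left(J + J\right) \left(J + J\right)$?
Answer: $13824$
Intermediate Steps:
$Z{\left(J \right)} = 4 J^{2}$ ($Z{\left(J \right)} = 2 J 2 J = 4 J^{2}$)
$24 \cdot 9 Z{\left(-4 \right)} = 24 \cdot 9 \cdot 4 \left(-4\right)^{2} = 216 \cdot 4 \cdot 16 = 216 \cdot 64 = 13824$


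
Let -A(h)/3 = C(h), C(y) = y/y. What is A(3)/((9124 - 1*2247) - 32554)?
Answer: 1/8559 ≈ 0.00011684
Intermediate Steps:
C(y) = 1
A(h) = -3 (A(h) = -3*1 = -3)
A(3)/((9124 - 1*2247) - 32554) = -3/((9124 - 1*2247) - 32554) = -3/((9124 - 2247) - 32554) = -3/(6877 - 32554) = -3/(-25677) = -3*(-1/25677) = 1/8559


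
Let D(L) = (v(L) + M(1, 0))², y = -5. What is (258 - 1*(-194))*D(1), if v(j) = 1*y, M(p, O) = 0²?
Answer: 11300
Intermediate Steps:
M(p, O) = 0
v(j) = -5 (v(j) = 1*(-5) = -5)
D(L) = 25 (D(L) = (-5 + 0)² = (-5)² = 25)
(258 - 1*(-194))*D(1) = (258 - 1*(-194))*25 = (258 + 194)*25 = 452*25 = 11300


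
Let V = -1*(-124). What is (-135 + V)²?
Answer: 121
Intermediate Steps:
V = 124
(-135 + V)² = (-135 + 124)² = (-11)² = 121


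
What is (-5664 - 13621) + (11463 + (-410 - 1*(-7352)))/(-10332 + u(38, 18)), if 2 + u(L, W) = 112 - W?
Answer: -39499361/2048 ≈ -19287.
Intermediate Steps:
u(L, W) = 110 - W (u(L, W) = -2 + (112 - W) = 110 - W)
(-5664 - 13621) + (11463 + (-410 - 1*(-7352)))/(-10332 + u(38, 18)) = (-5664 - 13621) + (11463 + (-410 - 1*(-7352)))/(-10332 + (110 - 1*18)) = -19285 + (11463 + (-410 + 7352))/(-10332 + (110 - 18)) = -19285 + (11463 + 6942)/(-10332 + 92) = -19285 + 18405/(-10240) = -19285 + 18405*(-1/10240) = -19285 - 3681/2048 = -39499361/2048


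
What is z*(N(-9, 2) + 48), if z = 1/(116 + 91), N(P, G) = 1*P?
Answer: 13/69 ≈ 0.18841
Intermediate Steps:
N(P, G) = P
z = 1/207 ≈ 0.0048309
z*(N(-9, 2) + 48) = (-9 + 48)/207 = (1/207)*39 = 13/69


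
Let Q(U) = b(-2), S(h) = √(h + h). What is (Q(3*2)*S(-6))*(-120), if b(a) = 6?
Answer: -1440*I*√3 ≈ -2494.2*I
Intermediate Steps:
S(h) = √2*√h (S(h) = √(2*h) = √2*√h)
Q(U) = 6
(Q(3*2)*S(-6))*(-120) = (6*(√2*√(-6)))*(-120) = (6*(√2*(I*√6)))*(-120) = (6*(2*I*√3))*(-120) = (12*I*√3)*(-120) = -1440*I*√3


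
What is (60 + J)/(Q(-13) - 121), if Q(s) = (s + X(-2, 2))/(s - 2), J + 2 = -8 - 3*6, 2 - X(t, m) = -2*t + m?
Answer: -240/899 ≈ -0.26696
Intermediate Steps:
X(t, m) = 2 - m + 2*t (X(t, m) = 2 - (-2*t + m) = 2 - (m - 2*t) = 2 + (-m + 2*t) = 2 - m + 2*t)
J = -28 (J = -2 + (-8 - 3*6) = -2 + (-8 - 18) = -2 - 26 = -28)
Q(s) = (-4 + s)/(-2 + s) (Q(s) = (s + (2 - 1*2 + 2*(-2)))/(s - 2) = (s + (2 - 2 - 4))/(-2 + s) = (s - 4)/(-2 + s) = (-4 + s)/(-2 + s))
(60 + J)/(Q(-13) - 121) = (60 - 28)/((-4 - 13)/(-2 - 13) - 121) = 32/(-17/(-15) - 121) = 32/(-1/15*(-17) - 121) = 32/(17/15 - 121) = 32/(-1798/15) = 32*(-15/1798) = -240/899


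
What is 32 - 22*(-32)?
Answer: 736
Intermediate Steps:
32 - 22*(-32) = 32 + 704 = 736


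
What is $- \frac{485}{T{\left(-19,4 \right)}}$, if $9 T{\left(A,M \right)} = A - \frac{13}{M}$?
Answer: $\frac{17460}{89} \approx 196.18$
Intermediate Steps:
$T{\left(A,M \right)} = - \frac{13}{9 M} + \frac{A}{9}$ ($T{\left(A,M \right)} = \frac{A - \frac{13}{M}}{9} = - \frac{13}{9 M} + \frac{A}{9}$)
$- \frac{485}{T{\left(-19,4 \right)}} = - \frac{485}{\frac{1}{9} \cdot \frac{1}{4} \left(-13 - 76\right)} = - \frac{485}{\frac{1}{9} \cdot \frac{1}{4} \left(-89\right)} = - \frac{485}{- \frac{89}{36}} = \left(-485\right) \left(- \frac{36}{89}\right) = \frac{17460}{89}$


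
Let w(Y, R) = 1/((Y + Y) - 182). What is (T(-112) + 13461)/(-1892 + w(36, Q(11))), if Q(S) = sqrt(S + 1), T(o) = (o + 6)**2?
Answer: -2716670/208121 ≈ -13.053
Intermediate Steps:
T(o) = (6 + o)**2
Q(S) = sqrt(1 + S)
w(Y, R) = 1/(-182 + 2*Y) (w(Y, R) = 1/(2*Y - 182) = 1/(-182 + 2*Y))
(T(-112) + 13461)/(-1892 + w(36, Q(11))) = ((6 - 112)**2 + 13461)/(-1892 + 1/(2*(-91 + 36))) = ((-106)**2 + 13461)/(-1892 + (1/2)/(-55)) = (11236 + 13461)/(-1892 + (1/2)*(-1/55)) = 24697/(-1892 - 1/110) = 24697/(-208121/110) = 24697*(-110/208121) = -2716670/208121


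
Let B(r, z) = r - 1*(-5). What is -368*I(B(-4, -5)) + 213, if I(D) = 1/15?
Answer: 2827/15 ≈ 188.47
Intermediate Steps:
B(r, z) = 5 + r (B(r, z) = r + 5 = 5 + r)
I(D) = 1/15
-368*I(B(-4, -5)) + 213 = -368*1/15 + 213 = -368/15 + 213 = 2827/15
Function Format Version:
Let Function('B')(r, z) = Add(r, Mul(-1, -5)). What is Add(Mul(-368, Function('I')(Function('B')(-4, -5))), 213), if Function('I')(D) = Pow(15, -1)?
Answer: Rational(2827, 15) ≈ 188.47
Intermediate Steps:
Function('B')(r, z) = Add(5, r) (Function('B')(r, z) = Add(r, 5) = Add(5, r))
Function('I')(D) = Rational(1, 15)
Add(Mul(-368, Function('I')(Function('B')(-4, -5))), 213) = Add(Mul(-368, Rational(1, 15)), 213) = Add(Rational(-368, 15), 213) = Rational(2827, 15)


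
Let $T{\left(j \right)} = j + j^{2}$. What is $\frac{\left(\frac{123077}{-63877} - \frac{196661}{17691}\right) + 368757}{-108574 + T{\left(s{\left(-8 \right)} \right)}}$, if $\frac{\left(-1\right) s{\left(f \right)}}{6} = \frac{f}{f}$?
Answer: $- \frac{416698373447395}{122659930871808} \approx -3.3972$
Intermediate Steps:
$s{\left(f \right)} = -6$ ($s{\left(f \right)} = - 6 \frac{f}{f} = \left(-6\right) 1 = -6$)
$\frac{\left(\frac{123077}{-63877} - \frac{196661}{17691}\right) + 368757}{-108574 + T{\left(s{\left(-8 \right)} \right)}} = \frac{\left(\frac{123077}{-63877} - \frac{196661}{17691}\right) + 368757}{-108574 - 6 \left(1 - 6\right)} = \frac{\left(123077 \left(- \frac{1}{63877}\right) - \frac{196661}{17691}\right) + 368757}{-108574 - -30} = \frac{\left(- \frac{123077}{63877} - \frac{196661}{17691}\right) + 368757}{-108574 + 30} = \frac{- \frac{14739469904}{1130048007} + 368757}{-108544} = \frac{416698373447395}{1130048007} \left(- \frac{1}{108544}\right) = - \frac{416698373447395}{122659930871808}$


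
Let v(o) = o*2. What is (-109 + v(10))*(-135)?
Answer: 12015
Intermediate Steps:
v(o) = 2*o
(-109 + v(10))*(-135) = (-109 + 2*10)*(-135) = (-109 + 20)*(-135) = -89*(-135) = 12015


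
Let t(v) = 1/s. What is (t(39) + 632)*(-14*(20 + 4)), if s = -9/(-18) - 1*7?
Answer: -2759904/13 ≈ -2.1230e+5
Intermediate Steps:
s = -13/2 (s = -9*(-1/18) - 7 = ½ - 7 = -13/2 ≈ -6.5000)
t(v) = -2/13 (t(v) = 1/(-13/2) = -2/13)
(t(39) + 632)*(-14*(20 + 4)) = (-2/13 + 632)*(-14*(20 + 4)) = 8214*(-14*24)/13 = (8214/13)*(-336) = -2759904/13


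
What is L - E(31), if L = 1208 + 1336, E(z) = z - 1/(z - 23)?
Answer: 20105/8 ≈ 2513.1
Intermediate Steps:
E(z) = z - 1/(-23 + z)
L = 2544
L - E(31) = 2544 - (-1 + 31² - 23*31)/(-23 + 31) = 2544 - (-1 + 961 - 713)/8 = 2544 - 247/8 = 20105/8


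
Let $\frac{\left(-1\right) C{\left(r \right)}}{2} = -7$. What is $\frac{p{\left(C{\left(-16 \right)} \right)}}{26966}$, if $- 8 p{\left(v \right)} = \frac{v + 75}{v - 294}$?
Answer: $\frac{89}{60403840} \approx 1.4734 \cdot 10^{-6}$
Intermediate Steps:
$C{\left(r \right)} = 14$ ($C{\left(r \right)} = \left(-2\right) \left(-7\right) = 14$)
$p{\left(v \right)} = - \frac{75 + v}{8 \left(-294 + v\right)}$ ($p{\left(v \right)} = - \frac{\left(v + 75\right) \frac{1}{v - 294}}{8} = - \frac{\left(75 + v\right) \frac{1}{-294 + v}}{8} = - \frac{\frac{1}{-294 + v} \left(75 + v\right)}{8} = - \frac{75 + v}{8 \left(-294 + v\right)}$)
$\frac{p{\left(C{\left(-16 \right)} \right)}}{26966} = \frac{\frac{1}{8} \frac{1}{-294 + 14} \left(-75 - 14\right)}{26966} = \frac{-75 - 14}{8 \left(-280\right)} \frac{1}{26966} = \frac{1}{8} \left(- \frac{1}{280}\right) \left(-89\right) \frac{1}{26966} = \frac{89}{2240} \cdot \frac{1}{26966} = \frac{89}{60403840}$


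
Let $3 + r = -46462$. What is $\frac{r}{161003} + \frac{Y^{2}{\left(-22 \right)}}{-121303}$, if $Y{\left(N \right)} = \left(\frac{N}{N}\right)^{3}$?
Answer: $- \frac{5636504898}{19530146909} \approx -0.28861$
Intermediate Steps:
$r = -46465$ ($r = -3 - 46462 = -46465$)
$Y{\left(N \right)} = 1$ ($Y{\left(N \right)} = 1^{3} = 1$)
$\frac{r}{161003} + \frac{Y^{2}{\left(-22 \right)}}{-121303} = - \frac{46465}{161003} + \frac{1^{2}}{-121303} = \left(-46465\right) \frac{1}{161003} + 1 \left(- \frac{1}{121303}\right) = - \frac{46465}{161003} - \frac{1}{121303} = - \frac{5636504898}{19530146909}$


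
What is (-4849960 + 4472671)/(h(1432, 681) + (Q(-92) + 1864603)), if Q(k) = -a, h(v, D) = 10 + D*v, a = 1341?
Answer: -377289/2838464 ≈ -0.13292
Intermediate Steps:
Q(k) = -1341 (Q(k) = -1*1341 = -1341)
(-4849960 + 4472671)/(h(1432, 681) + (Q(-92) + 1864603)) = (-4849960 + 4472671)/((10 + 681*1432) + (-1341 + 1864603)) = -377289/((10 + 975192) + 1863262) = -377289/(975202 + 1863262) = -377289/2838464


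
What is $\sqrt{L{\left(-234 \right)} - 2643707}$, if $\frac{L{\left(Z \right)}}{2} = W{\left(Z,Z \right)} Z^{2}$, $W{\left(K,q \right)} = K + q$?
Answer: $i \sqrt{53895323} \approx 7341.3 i$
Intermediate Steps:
$L{\left(Z \right)} = 4 Z^{3}$ ($L{\left(Z \right)} = 2 \left(Z + Z\right) Z^{2} = 2 \cdot 2 Z Z^{2} = 2 \cdot 2 Z^{3} = 4 Z^{3}$)
$\sqrt{L{\left(-234 \right)} - 2643707} = \sqrt{4 \left(-234\right)^{3} - 2643707} = \sqrt{4 \left(-12812904\right) - 2643707} = \sqrt{-51251616 - 2643707} = \sqrt{-53895323} = i \sqrt{53895323}$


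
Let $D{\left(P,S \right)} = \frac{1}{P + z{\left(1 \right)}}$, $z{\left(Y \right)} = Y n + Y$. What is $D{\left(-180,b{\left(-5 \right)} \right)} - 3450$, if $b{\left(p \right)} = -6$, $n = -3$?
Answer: $- \frac{627901}{182} \approx -3450.0$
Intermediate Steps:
$z{\left(Y \right)} = - 2 Y$ ($z{\left(Y \right)} = Y \left(-3\right) + Y = - 3 Y + Y = - 2 Y$)
$D{\left(P,S \right)} = \frac{1}{-2 + P}$ ($D{\left(P,S \right)} = \frac{1}{P - 2} = \frac{1}{-2 + P}$)
$D{\left(-180,b{\left(-5 \right)} \right)} - 3450 = \frac{1}{-2 - 180} - 3450 = \frac{1}{-182} - 3450 = - \frac{1}{182} - 3450 = - \frac{627901}{182}$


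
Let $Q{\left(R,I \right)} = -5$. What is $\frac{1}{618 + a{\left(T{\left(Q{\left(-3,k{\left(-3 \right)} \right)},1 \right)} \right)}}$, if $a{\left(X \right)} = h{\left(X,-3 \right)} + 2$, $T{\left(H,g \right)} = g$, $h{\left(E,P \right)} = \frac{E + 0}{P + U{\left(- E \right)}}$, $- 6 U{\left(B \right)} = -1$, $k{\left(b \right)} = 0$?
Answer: $\frac{17}{10534} \approx 0.0016138$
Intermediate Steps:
$U{\left(B \right)} = \frac{1}{6}$ ($U{\left(B \right)} = \left(- \frac{1}{6}\right) \left(-1\right) = \frac{1}{6}$)
$h{\left(E,P \right)} = \frac{E}{\frac{1}{6} + P}$ ($h{\left(E,P \right)} = \frac{E + 0}{P + \frac{1}{6}} = \frac{E}{\frac{1}{6} + P}$)
$a{\left(X \right)} = 2 - \frac{6 X}{17}$ ($a{\left(X \right)} = \frac{6 X}{1 + 6 \left(-3\right)} + 2 = \frac{6 X}{1 - 18} + 2 = \frac{6 X}{-17} + 2 = 6 X \left(- \frac{1}{17}\right) + 2 = - \frac{6 X}{17} + 2 = 2 - \frac{6 X}{17}$)
$\frac{1}{618 + a{\left(T{\left(Q{\left(-3,k{\left(-3 \right)} \right)},1 \right)} \right)}} = \frac{1}{618 + \left(2 - \frac{6}{17}\right)} = \frac{1}{618 + \frac{28}{17}} = \frac{1}{\frac{10534}{17}} = \frac{17}{10534}$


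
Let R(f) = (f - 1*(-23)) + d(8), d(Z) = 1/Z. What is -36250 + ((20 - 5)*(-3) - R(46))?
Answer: -290913/8 ≈ -36364.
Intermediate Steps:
R(f) = 185/8 + f (R(f) = (f - 1*(-23)) + 1/8 = (f + 23) + ⅛ = (23 + f) + ⅛ = 185/8 + f)
-36250 + ((20 - 5)*(-3) - R(46)) = -36250 + ((20 - 5)*(-3) - (185/8 + 46)) = -36250 + (15*(-3) - 1*553/8) = -36250 + (-45 - 553/8) = -36250 - 913/8 = -290913/8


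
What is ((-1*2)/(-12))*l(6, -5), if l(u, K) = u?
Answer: 1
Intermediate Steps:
((-1*2)/(-12))*l(6, -5) = ((-1*2)/(-12))*6 = -1/12*(-2)*6 = (1/6)*6 = 1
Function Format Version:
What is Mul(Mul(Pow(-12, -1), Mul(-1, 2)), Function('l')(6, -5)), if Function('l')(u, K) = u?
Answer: 1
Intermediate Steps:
Mul(Mul(Pow(-12, -1), Mul(-1, 2)), Function('l')(6, -5)) = Mul(Mul(Pow(-12, -1), Mul(-1, 2)), 6) = Mul(Mul(Rational(-1, 12), -2), 6) = Mul(Rational(1, 6), 6) = 1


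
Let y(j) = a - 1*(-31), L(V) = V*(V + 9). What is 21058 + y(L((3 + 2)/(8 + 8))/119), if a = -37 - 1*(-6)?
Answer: 21058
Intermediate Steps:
L(V) = V*(9 + V)
a = -31 (a = -37 + 6 = -31)
y(j) = 0 (y(j) = -31 - 1*(-31) = -31 + 31 = 0)
21058 + y(L((3 + 2)/(8 + 8))/119) = 21058 + 0 = 21058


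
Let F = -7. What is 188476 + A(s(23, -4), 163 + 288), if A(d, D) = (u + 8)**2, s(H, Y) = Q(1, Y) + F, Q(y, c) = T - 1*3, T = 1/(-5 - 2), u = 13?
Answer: 188917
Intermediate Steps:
T = -1/7 (T = 1/(-7) = -1/7 ≈ -0.14286)
Q(y, c) = -22/7 (Q(y, c) = -1/7 - 1*3 = -1/7 - 3 = -22/7)
s(H, Y) = -71/7 (s(H, Y) = -22/7 - 7 = -71/7)
A(d, D) = 441 (A(d, D) = (13 + 8)**2 = 21**2 = 441)
188476 + A(s(23, -4), 163 + 288) = 188476 + 441 = 188917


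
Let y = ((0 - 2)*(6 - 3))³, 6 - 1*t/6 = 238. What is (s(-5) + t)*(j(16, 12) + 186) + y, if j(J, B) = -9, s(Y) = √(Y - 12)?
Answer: -246600 + 177*I*√17 ≈ -2.466e+5 + 729.79*I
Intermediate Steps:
s(Y) = √(-12 + Y)
t = -1392 (t = 36 - 6*238 = 36 - 1428 = -1392)
y = -216 (y = (-2*3)³ = (-6)³ = -216)
(s(-5) + t)*(j(16, 12) + 186) + y = (√(-12 - 5) - 1392)*(-9 + 186) - 216 = (√(-17) - 1392)*177 - 216 = (I*√17 - 1392)*177 - 216 = (-1392 + I*√17)*177 - 216 = (-246384 + 177*I*√17) - 216 = -246600 + 177*I*√17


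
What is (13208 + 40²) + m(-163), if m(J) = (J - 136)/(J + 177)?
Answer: 207013/14 ≈ 14787.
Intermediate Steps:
m(J) = (-136 + J)/(177 + J)
(13208 + 40²) + m(-163) = (13208 + 40²) + (-136 - 163)/(177 - 163) = (13208 + 1600) - 299/14 = 14808 + (1/14)*(-299) = 14808 - 299/14 = 207013/14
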